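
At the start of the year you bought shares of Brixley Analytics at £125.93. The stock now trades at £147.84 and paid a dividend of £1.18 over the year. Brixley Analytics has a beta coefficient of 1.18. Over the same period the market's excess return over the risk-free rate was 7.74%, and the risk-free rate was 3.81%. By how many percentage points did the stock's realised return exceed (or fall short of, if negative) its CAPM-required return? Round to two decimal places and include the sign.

Realised HPR = (P1 + D1 − P0) / P0 = (147.84 + 1.18 − 125.93) / 125.93 = 23.09 / 125.93 = 18.3356%
CAPM required = R_f + β·MRP = 3.81% + 1.18 × 7.74% = 12.9432%
α = realised − required = 18.3356% − 12.9432% = +5.39%

+5.39%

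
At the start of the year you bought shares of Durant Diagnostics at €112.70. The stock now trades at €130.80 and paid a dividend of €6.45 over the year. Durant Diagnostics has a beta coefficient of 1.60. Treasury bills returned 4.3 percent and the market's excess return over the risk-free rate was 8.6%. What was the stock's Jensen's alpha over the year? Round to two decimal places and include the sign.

Realised HPR = (P1 + D1 − P0) / P0 = (130.80 + 6.45 − 112.70) / 112.70 = 24.55 / 112.70 = 21.7835%
CAPM required = R_f + β·MRP = 4.3% + 1.60 × 8.6% = 18.0600%
α = realised − required = 21.7835% − 18.0600% = +3.72%

+3.72%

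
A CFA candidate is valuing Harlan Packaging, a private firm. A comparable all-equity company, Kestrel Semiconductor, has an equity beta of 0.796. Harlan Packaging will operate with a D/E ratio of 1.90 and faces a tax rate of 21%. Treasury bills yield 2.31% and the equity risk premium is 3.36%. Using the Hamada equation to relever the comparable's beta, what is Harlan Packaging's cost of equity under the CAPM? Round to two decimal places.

9.00%

β_L = β_U × [1 + (1 − t)(D/E)] = 0.796 × [1 + (1 − 0.21) × 1.90]
    = 0.796 × [1 + 0.79 × 1.90] = 0.796 × 2.5010 = 1.9908
E(R) = R_f + β_L × MRP = 2.31% + 1.9908 × 3.36% = 9.00%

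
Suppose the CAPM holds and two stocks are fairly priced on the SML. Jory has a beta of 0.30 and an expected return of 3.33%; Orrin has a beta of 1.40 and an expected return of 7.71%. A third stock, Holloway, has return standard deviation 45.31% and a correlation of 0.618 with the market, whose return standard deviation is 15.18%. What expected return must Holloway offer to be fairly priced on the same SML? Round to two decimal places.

MRP = (7.71% − 3.33%) / (1.40 − 0.30) = 3.9818%
R_f = 3.33% − 0.30 × 3.9818% = 2.1355%
β_Holloway = ρ·σ_i/σ_m = 0.618 × 45.31 / 15.18 = 1.8446
E(R_Holloway) = R_f + β × MRP = 2.1355% + 1.8446 × 3.9818% = 9.48%

9.48%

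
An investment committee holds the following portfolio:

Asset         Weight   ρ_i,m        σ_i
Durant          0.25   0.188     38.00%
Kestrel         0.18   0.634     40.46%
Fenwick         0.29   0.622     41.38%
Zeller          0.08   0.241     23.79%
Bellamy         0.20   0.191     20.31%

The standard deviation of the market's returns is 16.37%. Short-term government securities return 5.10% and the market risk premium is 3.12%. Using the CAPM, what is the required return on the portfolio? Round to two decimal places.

β_Durant = 0.188 × 38.00% / 16.37% = 0.4364
β_Kestrel = 0.634 × 40.46% / 16.37% = 1.5670
β_Fenwick = 0.622 × 41.38% / 16.37% = 1.5723
β_Zeller = 0.241 × 23.79% / 16.37% = 0.3502
β_Bellamy = 0.191 × 20.31% / 16.37% = 0.2370
β_P = Σ w_i β_i = 0.25×0.4364 + 0.18×1.5670 + 0.29×1.5723 + 0.08×0.3502 + 0.20×0.2370 = 0.9225
E(R_P) = R_f + β_P × MRP = 5.10% + 0.9225 × 3.12% = 7.98%

7.98%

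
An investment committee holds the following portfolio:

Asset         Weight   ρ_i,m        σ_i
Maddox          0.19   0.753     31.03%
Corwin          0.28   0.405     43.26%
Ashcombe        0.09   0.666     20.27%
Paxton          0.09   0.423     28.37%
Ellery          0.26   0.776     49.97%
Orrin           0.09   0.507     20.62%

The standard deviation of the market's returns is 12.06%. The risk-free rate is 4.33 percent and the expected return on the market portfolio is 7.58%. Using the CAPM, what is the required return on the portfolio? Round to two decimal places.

β_Maddox = 0.753 × 31.03% / 12.06% = 1.9374
β_Corwin = 0.405 × 43.26% / 12.06% = 1.4528
β_Ashcombe = 0.666 × 20.27% / 12.06% = 1.1194
β_Paxton = 0.423 × 28.37% / 12.06% = 0.9951
β_Ellery = 0.776 × 49.97% / 12.06% = 3.2153
β_Orrin = 0.507 × 20.62% / 12.06% = 0.8669
β_P = Σ w_i β_i = 0.19×1.9374 + 0.28×1.4528 + 0.09×1.1194 + 0.09×0.9951 + 0.26×3.2153 + 0.09×0.8669 = 1.8792
MRP = 7.58% − 4.33% = 3.25%
E(R_P) = R_f + β_P × MRP = 4.33% + 1.8792 × 3.25% = 10.44%

10.44%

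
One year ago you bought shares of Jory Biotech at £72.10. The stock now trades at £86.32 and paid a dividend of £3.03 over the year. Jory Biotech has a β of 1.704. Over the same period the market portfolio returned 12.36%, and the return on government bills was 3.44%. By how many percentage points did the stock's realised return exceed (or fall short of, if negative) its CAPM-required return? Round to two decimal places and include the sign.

+5.29%

Realised HPR = (P1 + D1 − P0) / P0 = (86.32 + 3.03 − 72.10) / 72.10 = 17.25 / 72.10 = 23.9251%
MRP = 12.36% − 3.44% = 8.92%
CAPM required = R_f + β·MRP = 3.44% + 1.704 × 8.92% = 18.63968%
α = realised − required = 23.9251% − 18.63968% = +5.29%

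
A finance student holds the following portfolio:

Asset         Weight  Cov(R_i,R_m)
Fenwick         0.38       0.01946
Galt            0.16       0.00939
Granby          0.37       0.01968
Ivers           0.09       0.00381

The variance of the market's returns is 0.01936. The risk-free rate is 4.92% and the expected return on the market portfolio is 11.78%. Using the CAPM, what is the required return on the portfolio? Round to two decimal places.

10.77%

β_Fenwick = 0.01946 / 0.01936 = 1.0052
β_Galt = 0.00939 / 0.01936 = 0.4850
β_Granby = 0.01968 / 0.01936 = 1.0165
β_Ivers = 0.00381 / 0.01936 = 0.1968
β_P = Σ w_i β_i = 0.38×1.0052 + 0.16×0.4850 + 0.37×1.0165 + 0.09×0.1968 = 0.8534
MRP = 11.78% − 4.92% = 6.86%
E(R_P) = R_f + β_P × MRP = 4.92% + 0.8534 × 6.86% = 10.77%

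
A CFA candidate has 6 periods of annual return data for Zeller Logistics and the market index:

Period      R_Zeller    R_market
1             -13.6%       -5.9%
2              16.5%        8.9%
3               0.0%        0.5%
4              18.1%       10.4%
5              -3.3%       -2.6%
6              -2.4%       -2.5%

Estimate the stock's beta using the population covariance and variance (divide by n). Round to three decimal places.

Mean R_i = (-13.6 + 16.5 + 0.0 + 18.1 − 3.3 − 2.4) / 6 = 2.5500%
Mean R_m = (-5.9 + 8.9 + 0.5 + 10.4 − 2.6 − 2.5) / 6 = 1.4667%
Σ(R_i − R̄_i)(R_m − R̄_m) = 407.4700  ⇒  Cov = 407.4700 / 6 = 67.9117
Σ(R_m − R̄_m)² = 222.5333  ⇒  Var(R_m) = 222.5333 / 6 = 37.0889
β = Cov / Var(R_m) = 67.9117 / 37.0889 = 1.8311

1.831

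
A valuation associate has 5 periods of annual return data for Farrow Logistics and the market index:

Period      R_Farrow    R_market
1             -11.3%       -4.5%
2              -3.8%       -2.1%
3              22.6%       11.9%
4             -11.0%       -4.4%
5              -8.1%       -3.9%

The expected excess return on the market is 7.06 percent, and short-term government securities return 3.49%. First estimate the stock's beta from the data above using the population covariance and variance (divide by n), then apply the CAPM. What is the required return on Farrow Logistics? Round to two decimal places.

17.71%

Mean R_i = (-11.3 − 3.8 + 22.6 − 11.0 − 8.1) / 5 = -2.3200%
Mean R_m = (-4.5 − 2.1 + 11.9 − 4.4 − 3.9) / 5 = -0.6000%
Σ(R_i − R̄_i)(R_m − R̄_m) = 400.8000  ⇒  Cov = 400.8000 / 5 = 80.1600
Σ(R_m − R̄_m)² = 199.0400  ⇒  Var(R_m) = 199.0400 / 5 = 39.8080
β = Cov / Var(R_m) = 80.1600 / 39.8080 = 2.0137
E(R) = R_f + β × MRP = 3.49% + 2.0137 × 7.06% = 17.71%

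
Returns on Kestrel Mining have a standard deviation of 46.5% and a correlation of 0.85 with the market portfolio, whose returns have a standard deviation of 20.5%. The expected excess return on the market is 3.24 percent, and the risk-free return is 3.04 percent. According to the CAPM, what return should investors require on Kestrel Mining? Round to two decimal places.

β = ρ × σ_i / σ_m = 0.85 × 46.5% / 20.5% = 1.9280
E(R) = 3.04% + 1.9280 × 3.24% = 9.29%

9.29%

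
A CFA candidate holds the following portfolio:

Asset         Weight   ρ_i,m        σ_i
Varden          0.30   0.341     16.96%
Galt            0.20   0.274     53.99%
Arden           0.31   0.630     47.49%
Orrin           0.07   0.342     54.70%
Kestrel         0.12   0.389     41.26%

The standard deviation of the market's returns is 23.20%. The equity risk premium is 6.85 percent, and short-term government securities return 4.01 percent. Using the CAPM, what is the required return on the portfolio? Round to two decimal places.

β_Varden = 0.341 × 16.96% / 23.20% = 0.2493
β_Galt = 0.274 × 53.99% / 23.20% = 0.6376
β_Arden = 0.630 × 47.49% / 23.20% = 1.2896
β_Orrin = 0.342 × 54.70% / 23.20% = 0.8064
β_Kestrel = 0.389 × 41.26% / 23.20% = 0.6918
β_P = Σ w_i β_i = 0.30×0.2493 + 0.20×0.6376 + 0.31×1.2896 + 0.07×0.8064 + 0.12×0.6918 = 0.7416
E(R_P) = R_f + β_P × MRP = 4.01% + 0.7416 × 6.85% = 9.09%

9.09%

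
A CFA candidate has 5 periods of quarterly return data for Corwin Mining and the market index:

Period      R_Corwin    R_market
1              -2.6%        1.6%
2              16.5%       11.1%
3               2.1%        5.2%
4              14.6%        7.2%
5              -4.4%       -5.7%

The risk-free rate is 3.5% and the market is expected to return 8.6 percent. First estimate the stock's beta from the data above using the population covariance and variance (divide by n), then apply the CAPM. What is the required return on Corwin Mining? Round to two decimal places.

10.38%

Mean R_i = (-2.6 + 16.5 + 2.1 + 14.6 − 4.4) / 5 = 5.2400%
Mean R_m = (1.6 + 11.1 + 5.2 + 7.2 − 5.7) / 5 = 3.8800%
Σ(R_i − R̄_i)(R_m − R̄_m) = 218.4540  ⇒  Cov = 218.4540 / 5 = 43.6908
Σ(R_m − R̄_m)² = 161.8680  ⇒  Var(R_m) = 161.8680 / 5 = 32.3736
β = Cov / Var(R_m) = 43.6908 / 32.3736 = 1.3496
MRP = 8.6% − 3.5% = 5.10%
E(R) = R_f + β × MRP = 3.5% + 1.3496 × 5.1% = 10.38%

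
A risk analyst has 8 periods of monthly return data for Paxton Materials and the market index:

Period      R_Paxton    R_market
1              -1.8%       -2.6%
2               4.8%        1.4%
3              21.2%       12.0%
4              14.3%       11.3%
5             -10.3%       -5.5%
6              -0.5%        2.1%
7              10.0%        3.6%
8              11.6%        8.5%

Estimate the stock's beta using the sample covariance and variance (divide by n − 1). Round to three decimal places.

1.519

Mean R_i = (-1.8 + 4.8 + 21.2 + 14.3 − 10.3 − 0.5 + 10.0 + 11.6) / 8 = 6.1625%
Mean R_m = (-2.6 + 1.4 + 12.0 + 11.3 − 5.5 + 2.1 + 3.6 + 8.5) / 8 = 3.8500%
Σ(R_i − R̄_i)(R_m − R̄_m) = 427.7850  ⇒  Cov = 427.7850 / 7 = 61.1121
Σ(R_m − R̄_m)² = 281.7000  ⇒  Var(R_m) = 281.7000 / 7 = 40.2429
β = Cov / Var(R_m) = 61.1121 / 40.2429 = 1.5186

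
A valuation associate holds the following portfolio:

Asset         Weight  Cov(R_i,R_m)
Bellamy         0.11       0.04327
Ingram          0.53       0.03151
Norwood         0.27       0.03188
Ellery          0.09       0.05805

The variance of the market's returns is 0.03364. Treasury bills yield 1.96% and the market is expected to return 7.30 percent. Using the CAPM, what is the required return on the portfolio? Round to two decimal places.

7.56%

β_Bellamy = 0.04327 / 0.03364 = 1.2863
β_Ingram = 0.03151 / 0.03364 = 0.9367
β_Norwood = 0.03188 / 0.03364 = 0.9477
β_Ellery = 0.05805 / 0.03364 = 1.7256
β_P = Σ w_i β_i = 0.11×1.2863 + 0.53×0.9367 + 0.27×0.9477 + 0.09×1.7256 = 1.0491
MRP = 7.30% − 1.96% = 5.34%
E(R_P) = R_f + β_P × MRP = 1.96% + 1.0491 × 5.34% = 7.56%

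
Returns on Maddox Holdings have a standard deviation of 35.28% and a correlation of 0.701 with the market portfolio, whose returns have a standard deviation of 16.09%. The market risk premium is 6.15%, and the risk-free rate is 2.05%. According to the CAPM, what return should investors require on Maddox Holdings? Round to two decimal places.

11.50%

β = ρ × σ_i / σ_m = 0.701 × 35.28% / 16.09% = 1.5371
E(R) = 2.05% + 1.5371 × 6.15% = 11.50%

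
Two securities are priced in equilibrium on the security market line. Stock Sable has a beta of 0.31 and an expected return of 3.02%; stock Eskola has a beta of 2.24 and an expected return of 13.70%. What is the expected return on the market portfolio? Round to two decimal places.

6.84%

Both satisfy E(R) = R_f + β·MRP, so the slope of the SML is
MRP = (13.70% − 3.02%) / (2.24 − 0.31) = 10.68% / 1.93 = 5.5337%
R_f = E(R_Sable) − β_Sable·MRP = 3.02% − 0.31 × 5.5337% = 1.3046%
E(R_m) = R_f + MRP = 1.3046% + 5.5337% = 6.84%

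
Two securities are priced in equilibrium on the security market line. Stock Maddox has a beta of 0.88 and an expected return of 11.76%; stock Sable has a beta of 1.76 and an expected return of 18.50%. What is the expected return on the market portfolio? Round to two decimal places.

12.68%

Both satisfy E(R) = R_f + β·MRP, so the slope of the SML is
MRP = (18.50% − 11.76%) / (1.76 − 0.88) = 6.74% / 0.88 = 7.6591%
R_f = E(R_Maddox) − β_Maddox·MRP = 11.76% − 0.88 × 7.6591% = 5.0200%
E(R_m) = R_f + MRP = 5.0200% + 7.6591% = 12.68%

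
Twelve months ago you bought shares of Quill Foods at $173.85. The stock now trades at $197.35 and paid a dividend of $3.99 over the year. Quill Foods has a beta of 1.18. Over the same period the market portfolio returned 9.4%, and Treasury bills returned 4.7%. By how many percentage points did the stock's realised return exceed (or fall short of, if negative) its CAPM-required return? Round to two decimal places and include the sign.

Realised HPR = (P1 + D1 − P0) / P0 = (197.35 + 3.99 − 173.85) / 173.85 = 27.49 / 173.85 = 15.8125%
MRP = 9.4% − 4.7% = 4.70%
CAPM required = R_f + β·MRP = 4.7% + 1.18 × 4.7% = 10.2460%
α = realised − required = 15.8125% − 10.2460% = +5.57%

+5.57%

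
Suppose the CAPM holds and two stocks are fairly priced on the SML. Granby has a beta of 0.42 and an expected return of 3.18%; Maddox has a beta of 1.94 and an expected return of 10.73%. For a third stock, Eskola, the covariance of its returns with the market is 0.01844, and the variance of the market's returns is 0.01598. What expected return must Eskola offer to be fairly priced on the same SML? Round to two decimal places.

6.83%

MRP = (10.73% − 3.18%) / (1.94 − 0.42) = 4.9671%
R_f = 3.18% − 0.42 × 4.9671% = 1.0938%
β_Eskola = Cov / Var(R_m) = 0.01844 / 0.01598 = 1.1539
E(R_Eskola) = R_f + β × MRP = 1.0938% + 1.1539 × 4.9671% = 6.83%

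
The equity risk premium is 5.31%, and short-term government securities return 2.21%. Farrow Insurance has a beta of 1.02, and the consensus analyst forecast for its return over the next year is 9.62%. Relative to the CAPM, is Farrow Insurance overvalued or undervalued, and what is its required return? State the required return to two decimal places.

Required return = R_f + β·MRP = 2.21% + 1.02 × 5.31% = 7.63%
Forecast 9.62% > required 7.63% → the stock plots above the SML → undervalued.

Undervalued; required return 7.63%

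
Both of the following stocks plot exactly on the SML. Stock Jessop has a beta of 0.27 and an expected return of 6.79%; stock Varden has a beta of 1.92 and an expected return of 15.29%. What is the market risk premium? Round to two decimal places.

5.15%

Both satisfy E(R) = R_f + β·MRP, so the slope of the SML is
MRP = (15.29% − 6.79%) / (1.92 − 0.27) = 8.50% / 1.65 = 5.1515%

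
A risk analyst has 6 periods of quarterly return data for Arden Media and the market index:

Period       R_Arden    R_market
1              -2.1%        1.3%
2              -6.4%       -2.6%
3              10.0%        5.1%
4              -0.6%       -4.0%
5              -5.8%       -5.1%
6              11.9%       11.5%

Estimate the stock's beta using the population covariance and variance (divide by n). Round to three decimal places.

Mean R_i = (-2.1 − 6.4 + 10.0 − 0.6 − 5.8 + 11.9) / 6 = 1.1667%
Mean R_m = (1.3 − 2.6 + 5.1 − 4.0 − 5.1 + 11.5) / 6 = 1.0333%
Σ(R_i − R̄_i)(R_m − R̄_m) = 226.5067  ⇒  Cov = 226.5067 / 6 = 37.7511
Σ(R_m − R̄_m)² = 202.3133  ⇒  Var(R_m) = 202.3133 / 6 = 33.7189
β = Cov / Var(R_m) = 37.7511 / 33.7189 = 1.1196

1.120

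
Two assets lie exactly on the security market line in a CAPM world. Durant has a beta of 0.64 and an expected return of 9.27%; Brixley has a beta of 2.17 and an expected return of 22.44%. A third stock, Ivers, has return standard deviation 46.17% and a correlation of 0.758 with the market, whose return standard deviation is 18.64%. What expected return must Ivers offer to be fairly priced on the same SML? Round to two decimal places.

19.92%

MRP = (22.44% − 9.27%) / (2.17 − 0.64) = 8.6078%
R_f = 9.27% − 0.64 × 8.6078% = 3.7610%
β_Ivers = ρ·σ_i/σ_m = 0.758 × 46.17 / 18.64 = 1.8775
E(R_Ivers) = R_f + β × MRP = 3.7610% + 1.8775 × 8.6078% = 19.92%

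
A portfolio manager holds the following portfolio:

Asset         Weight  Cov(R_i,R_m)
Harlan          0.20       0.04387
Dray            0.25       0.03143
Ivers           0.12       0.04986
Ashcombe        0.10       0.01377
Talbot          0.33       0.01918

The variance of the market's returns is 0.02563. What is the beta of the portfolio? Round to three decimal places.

β_Harlan = 0.04387 / 0.02563 = 1.7117
β_Dray = 0.03143 / 0.02563 = 1.2263
β_Ivers = 0.04986 / 0.02563 = 1.9454
β_Ashcombe = 0.01377 / 0.02563 = 0.5373
β_Talbot = 0.01918 / 0.02563 = 0.7483
β_P = Σ w_i β_i = 0.20×1.7117 + 0.25×1.2263 + 0.12×1.9454 + 0.10×0.5373 + 0.33×0.7483 = 1.1830

1.183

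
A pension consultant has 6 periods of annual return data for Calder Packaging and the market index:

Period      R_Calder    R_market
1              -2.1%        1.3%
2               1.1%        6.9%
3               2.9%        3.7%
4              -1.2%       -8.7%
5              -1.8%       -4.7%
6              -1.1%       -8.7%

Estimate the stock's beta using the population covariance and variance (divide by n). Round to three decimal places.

0.184

Mean R_i = (-2.1 + 1.1 + 2.9 − 1.2 − 1.8 − 1.1) / 6 = -0.3667%
Mean R_m = (1.3 + 6.9 + 3.7 − 8.7 − 4.7 − 8.7) / 6 = -1.7000%
Σ(R_i − R̄_i)(R_m − R̄_m) = 40.3200  ⇒  Cov = 40.3200 / 6 = 6.7200
Σ(R_m − R̄_m)² = 219.1200  ⇒  Var(R_m) = 219.1200 / 6 = 36.5200
β = Cov / Var(R_m) = 6.7200 / 36.5200 = 0.1840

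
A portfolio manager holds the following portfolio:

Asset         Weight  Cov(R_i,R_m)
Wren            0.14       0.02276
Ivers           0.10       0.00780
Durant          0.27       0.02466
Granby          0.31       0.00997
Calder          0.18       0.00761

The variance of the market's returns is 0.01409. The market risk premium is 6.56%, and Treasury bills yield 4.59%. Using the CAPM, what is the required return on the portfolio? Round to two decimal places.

11.61%

β_Wren = 0.02276 / 0.01409 = 1.6153
β_Ivers = 0.00780 / 0.01409 = 0.5536
β_Durant = 0.02466 / 0.01409 = 1.7502
β_Granby = 0.00997 / 0.01409 = 0.7076
β_Calder = 0.00761 / 0.01409 = 0.5401
β_P = Σ w_i β_i = 0.14×1.6153 + 0.10×0.5536 + 0.27×1.7502 + 0.31×0.7076 + 0.18×0.5401 = 1.0706
E(R_P) = R_f + β_P × MRP = 4.59% + 1.0706 × 6.56% = 11.61%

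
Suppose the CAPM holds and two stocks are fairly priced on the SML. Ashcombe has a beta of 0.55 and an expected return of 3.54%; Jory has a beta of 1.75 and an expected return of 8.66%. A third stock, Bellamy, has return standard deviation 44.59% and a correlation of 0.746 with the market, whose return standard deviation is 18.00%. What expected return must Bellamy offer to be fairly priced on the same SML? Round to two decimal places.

MRP = (8.66% − 3.54%) / (1.75 − 0.55) = 4.2667%
R_f = 3.54% − 0.55 × 4.2667% = 1.1933%
β_Bellamy = ρ·σ_i/σ_m = 0.746 × 44.59 / 18.00 = 1.8480
E(R_Bellamy) = R_f + β × MRP = 1.1933% + 1.8480 × 4.2667% = 9.08%

9.08%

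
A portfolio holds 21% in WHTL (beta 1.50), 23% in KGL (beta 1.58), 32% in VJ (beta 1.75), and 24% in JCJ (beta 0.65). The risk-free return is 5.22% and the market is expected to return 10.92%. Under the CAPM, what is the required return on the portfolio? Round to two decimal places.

β_P = Σ w_i β_i = 0.21×1.50 + 0.23×1.58 + 0.32×1.75 + 0.24×0.65 = 1.3944
MRP = 10.92% − 5.22% = 5.70%
E(R_P) = R_f + β_P × MRP = 5.22% + 1.3944 × 5.70% = 13.17%

13.17%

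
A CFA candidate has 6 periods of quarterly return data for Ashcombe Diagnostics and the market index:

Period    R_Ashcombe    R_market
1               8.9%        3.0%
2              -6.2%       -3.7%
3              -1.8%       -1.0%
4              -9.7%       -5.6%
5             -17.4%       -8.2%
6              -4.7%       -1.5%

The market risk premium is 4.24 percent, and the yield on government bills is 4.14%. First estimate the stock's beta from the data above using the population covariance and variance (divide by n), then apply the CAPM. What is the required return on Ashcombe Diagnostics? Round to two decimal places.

13.46%

Mean R_i = (8.9 − 6.2 − 1.8 − 9.7 − 17.4 − 4.7) / 6 = -5.1500%
Mean R_m = (3.0 − 3.7 − 1.0 − 5.6 − 8.2 − 1.5) / 6 = -2.8333%
Σ(R_i − R̄_i)(R_m − R̄_m) = 167.9400  ⇒  Cov = 167.9400 / 6 = 27.9900
Σ(R_m − R̄_m)² = 76.3733  ⇒  Var(R_m) = 76.3733 / 6 = 12.7289
β = Cov / Var(R_m) = 27.9900 / 12.7289 = 2.1989
E(R) = R_f + β × MRP = 4.14% + 2.1989 × 4.24% = 13.46%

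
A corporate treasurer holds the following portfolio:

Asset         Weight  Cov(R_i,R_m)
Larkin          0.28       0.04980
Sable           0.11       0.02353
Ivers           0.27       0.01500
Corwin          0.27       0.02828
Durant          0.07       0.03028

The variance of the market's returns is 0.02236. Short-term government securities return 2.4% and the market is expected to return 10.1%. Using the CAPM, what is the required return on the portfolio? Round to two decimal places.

12.85%

β_Larkin = 0.04980 / 0.02236 = 2.2272
β_Sable = 0.02353 / 0.02236 = 1.0523
β_Ivers = 0.01500 / 0.02236 = 0.6708
β_Corwin = 0.02828 / 0.02236 = 1.2648
β_Durant = 0.03028 / 0.02236 = 1.3542
β_P = Σ w_i β_i = 0.28×2.2272 + 0.11×1.0523 + 0.27×0.6708 + 0.27×1.2648 + 0.07×1.3542 = 1.3568
MRP = 10.1% − 2.4% = 7.70%
E(R_P) = R_f + β_P × MRP = 2.4% + 1.3568 × 7.7% = 12.85%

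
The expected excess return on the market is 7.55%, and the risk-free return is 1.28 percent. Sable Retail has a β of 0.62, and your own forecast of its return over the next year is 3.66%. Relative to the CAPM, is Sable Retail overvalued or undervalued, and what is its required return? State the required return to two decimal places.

Required return = R_f + β·MRP = 1.28% + 0.62 × 7.55% = 5.96%
Forecast 3.66% < required 5.96% → the stock plots below the SML → overvalued.

Overvalued; required return 5.96%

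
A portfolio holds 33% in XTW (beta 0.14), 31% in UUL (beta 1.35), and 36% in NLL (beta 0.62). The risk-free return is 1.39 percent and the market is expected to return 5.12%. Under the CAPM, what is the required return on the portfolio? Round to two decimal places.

3.96%

β_P = Σ w_i β_i = 0.33×0.14 + 0.31×1.35 + 0.36×0.62 = 0.6879
MRP = 5.12% − 1.39% = 3.73%
E(R_P) = R_f + β_P × MRP = 1.39% + 0.6879 × 3.73% = 3.96%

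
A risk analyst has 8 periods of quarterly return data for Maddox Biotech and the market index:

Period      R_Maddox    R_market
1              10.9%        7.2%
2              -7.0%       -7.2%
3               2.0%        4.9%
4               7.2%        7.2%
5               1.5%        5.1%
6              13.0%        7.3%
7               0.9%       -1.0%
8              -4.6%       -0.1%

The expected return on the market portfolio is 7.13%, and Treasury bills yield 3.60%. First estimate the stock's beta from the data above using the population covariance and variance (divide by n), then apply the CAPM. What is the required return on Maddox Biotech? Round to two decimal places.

7.71%

Mean R_i = (10.9 − 7.0 + 2.0 + 7.2 + 1.5 + 13.0 + 0.9 − 4.6) / 8 = 2.9875%
Mean R_m = (7.2 − 7.2 + 4.9 + 7.2 + 5.1 + 7.3 − 1.0 − 0.1) / 8 = 2.9250%
Σ(R_i − R̄_i)(R_m − R̄_m) = 222.7225  ⇒  Cov = 222.7225 / 8 = 27.8403
Σ(R_m − R̄_m)² = 191.3950  ⇒  Var(R_m) = 191.3950 / 8 = 23.9244
β = Cov / Var(R_m) = 27.8403 / 23.9244 = 1.1637
MRP = 7.13% − 3.60% = 3.53%
E(R) = R_f + β × MRP = 3.60% + 1.1637 × 3.53% = 7.71%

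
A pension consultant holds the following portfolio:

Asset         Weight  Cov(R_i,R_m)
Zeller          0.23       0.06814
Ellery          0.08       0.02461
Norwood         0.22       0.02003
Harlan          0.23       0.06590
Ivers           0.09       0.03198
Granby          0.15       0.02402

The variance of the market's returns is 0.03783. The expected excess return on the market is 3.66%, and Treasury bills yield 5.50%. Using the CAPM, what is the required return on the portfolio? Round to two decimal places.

β_Zeller = 0.06814 / 0.03783 = 1.8012
β_Ellery = 0.02461 / 0.03783 = 0.6505
β_Norwood = 0.02003 / 0.03783 = 0.5295
β_Harlan = 0.06590 / 0.03783 = 1.7420
β_Ivers = 0.03198 / 0.03783 = 0.8454
β_Granby = 0.02402 / 0.03783 = 0.6349
β_P = Σ w_i β_i = 0.23×1.8012 + 0.08×0.6505 + 0.22×0.5295 + 0.23×1.7420 + 0.09×0.8454 + 0.15×0.6349 = 1.1548
E(R_P) = R_f + β_P × MRP = 5.50% + 1.1548 × 3.66% = 9.73%

9.73%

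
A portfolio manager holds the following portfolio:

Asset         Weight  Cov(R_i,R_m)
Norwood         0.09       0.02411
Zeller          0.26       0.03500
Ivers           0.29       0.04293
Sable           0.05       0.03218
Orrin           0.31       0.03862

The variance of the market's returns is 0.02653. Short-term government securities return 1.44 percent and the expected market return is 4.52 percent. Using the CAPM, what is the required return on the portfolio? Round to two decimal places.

β_Norwood = 0.02411 / 0.02653 = 0.9088
β_Zeller = 0.03500 / 0.02653 = 1.3193
β_Ivers = 0.04293 / 0.02653 = 1.6182
β_Sable = 0.03218 / 0.02653 = 1.2130
β_Orrin = 0.03862 / 0.02653 = 1.4557
β_P = Σ w_i β_i = 0.09×0.9088 + 0.26×1.3193 + 0.29×1.6182 + 0.05×1.2130 + 0.31×1.4557 = 1.4060
MRP = 4.52% − 1.44% = 3.08%
E(R_P) = R_f + β_P × MRP = 1.44% + 1.4060 × 3.08% = 5.77%

5.77%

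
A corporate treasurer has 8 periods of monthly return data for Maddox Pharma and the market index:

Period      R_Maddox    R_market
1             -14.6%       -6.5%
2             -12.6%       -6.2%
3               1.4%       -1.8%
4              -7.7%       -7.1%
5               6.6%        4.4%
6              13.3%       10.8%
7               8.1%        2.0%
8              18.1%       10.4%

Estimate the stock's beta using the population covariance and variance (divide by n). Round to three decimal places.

1.568

Mean R_i = (-14.6 − 12.6 + 1.4 − 7.7 + 6.6 + 13.3 + 8.1 + 18.1) / 8 = 1.5750%
Mean R_m = (-6.5 − 6.2 − 1.8 − 7.1 + 4.4 + 10.8 + 2.0 + 10.4) / 8 = 0.7500%
Σ(R_i − R̄_i)(R_m − R̄_m) = 592.8400  ⇒  Cov = 592.8400 / 8 = 74.1050
Σ(R_m − R̄_m)² = 378.0000  ⇒  Var(R_m) = 378.0000 / 8 = 47.2500
β = Cov / Var(R_m) = 74.1050 / 47.2500 = 1.5684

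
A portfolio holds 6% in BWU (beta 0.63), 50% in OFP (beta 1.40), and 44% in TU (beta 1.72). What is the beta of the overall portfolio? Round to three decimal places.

1.495

β_P = Σ w_i β_i = 0.06×0.63 + 0.50×1.40 + 0.44×1.72 = 1.4946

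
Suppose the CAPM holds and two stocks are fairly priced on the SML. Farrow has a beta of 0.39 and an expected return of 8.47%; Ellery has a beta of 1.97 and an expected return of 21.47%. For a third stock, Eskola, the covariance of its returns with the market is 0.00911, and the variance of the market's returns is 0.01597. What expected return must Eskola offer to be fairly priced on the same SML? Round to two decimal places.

MRP = (21.47% − 8.47%) / (1.97 − 0.39) = 8.2278%
R_f = 8.47% − 0.39 × 8.2278% = 5.2612%
β_Eskola = Cov / Var(R_m) = 0.00911 / 0.01597 = 0.5704
E(R_Eskola) = R_f + β × MRP = 5.2612% + 0.5704 × 8.2278% = 9.95%

9.95%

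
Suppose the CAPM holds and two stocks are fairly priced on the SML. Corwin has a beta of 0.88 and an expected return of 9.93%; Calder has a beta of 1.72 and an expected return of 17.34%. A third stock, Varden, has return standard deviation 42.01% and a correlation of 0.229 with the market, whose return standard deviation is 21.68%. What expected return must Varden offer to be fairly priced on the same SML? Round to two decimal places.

6.08%

MRP = (17.34% − 9.93%) / (1.72 − 0.88) = 8.8214%
R_f = 9.93% − 0.88 × 8.8214% = 2.1672%
β_Varden = ρ·σ_i/σ_m = 0.229 × 42.01 / 21.68 = 0.4437
E(R_Varden) = R_f + β × MRP = 2.1672% + 0.4437 × 8.8214% = 6.08%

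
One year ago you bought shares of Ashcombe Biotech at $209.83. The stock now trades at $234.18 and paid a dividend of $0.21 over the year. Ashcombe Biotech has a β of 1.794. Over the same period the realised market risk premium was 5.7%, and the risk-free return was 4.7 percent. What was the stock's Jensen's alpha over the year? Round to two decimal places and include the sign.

Realised HPR = (P1 + D1 − P0) / P0 = (234.18 + 0.21 − 209.83) / 209.83 = 24.56 / 209.83 = 11.7047%
CAPM required = R_f + β·MRP = 4.7% + 1.794 × 5.7% = 14.9258%
α = realised − required = 11.7047% − 14.9258% = -3.22%

-3.22%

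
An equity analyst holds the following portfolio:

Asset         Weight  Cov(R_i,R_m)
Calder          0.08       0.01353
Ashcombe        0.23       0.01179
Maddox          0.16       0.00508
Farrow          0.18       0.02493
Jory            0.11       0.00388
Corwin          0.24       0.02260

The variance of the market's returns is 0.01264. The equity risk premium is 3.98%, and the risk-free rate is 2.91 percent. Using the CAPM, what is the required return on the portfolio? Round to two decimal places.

7.62%

β_Calder = 0.01353 / 0.01264 = 1.0704
β_Ashcombe = 0.01179 / 0.01264 = 0.9328
β_Maddox = 0.00508 / 0.01264 = 0.4019
β_Farrow = 0.02493 / 0.01264 = 1.9723
β_Jory = 0.00388 / 0.01264 = 0.3070
β_Corwin = 0.02260 / 0.01264 = 1.7880
β_P = Σ w_i β_i = 0.08×1.0704 + 0.23×0.9328 + 0.16×0.4019 + 0.18×1.9723 + 0.11×0.3070 + 0.24×1.7880 = 1.1824
E(R_P) = R_f + β_P × MRP = 2.91% + 1.1824 × 3.98% = 7.62%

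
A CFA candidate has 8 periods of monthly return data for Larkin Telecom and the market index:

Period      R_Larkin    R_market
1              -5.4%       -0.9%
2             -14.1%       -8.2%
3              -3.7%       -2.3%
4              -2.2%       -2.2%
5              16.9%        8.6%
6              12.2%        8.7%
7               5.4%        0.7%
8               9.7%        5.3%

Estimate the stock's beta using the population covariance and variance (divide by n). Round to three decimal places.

1.707

Mean R_i = (-5.4 − 14.1 − 3.7 − 2.2 + 16.9 + 12.2 + 5.4 + 9.7) / 8 = 2.3500%
Mean R_m = (-0.9 − 8.2 − 2.3 − 2.2 + 8.6 + 8.7 + 0.7 + 5.3) / 8 = 1.2125%
Σ(R_i − R̄_i)(R_m − R̄_m) = 417.7050  ⇒  Cov = 417.7050 / 8 = 52.2131
Σ(R_m − R̄_m)² = 244.6488  ⇒  Var(R_m) = 244.6488 / 8 = 30.5811
β = Cov / Var(R_m) = 52.2131 / 30.5811 = 1.7074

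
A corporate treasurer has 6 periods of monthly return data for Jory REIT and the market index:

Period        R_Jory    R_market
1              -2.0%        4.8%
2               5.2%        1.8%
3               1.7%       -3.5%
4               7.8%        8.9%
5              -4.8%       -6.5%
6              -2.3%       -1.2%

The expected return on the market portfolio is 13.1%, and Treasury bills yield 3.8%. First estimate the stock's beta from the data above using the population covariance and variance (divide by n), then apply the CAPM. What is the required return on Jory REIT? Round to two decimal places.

9.27%

Mean R_i = (-2.0 + 5.2 + 1.7 + 7.8 − 4.8 − 2.3) / 6 = 0.9333%
Mean R_m = (4.8 + 1.8 − 3.5 + 8.9 − 6.5 − 1.2) / 6 = 0.7167%
Σ(R_i − R̄_i)(R_m − R̄_m) = 93.1767  ⇒  Cov = 93.1767 / 6 = 15.5295
Σ(R_m − R̄_m)² = 158.3483  ⇒  Var(R_m) = 158.3483 / 6 = 26.3914
β = Cov / Var(R_m) = 15.5295 / 26.3914 = 0.5884
MRP = 13.1% − 3.8% = 9.30%
E(R) = R_f + β × MRP = 3.8% + 0.5884 × 9.3% = 9.27%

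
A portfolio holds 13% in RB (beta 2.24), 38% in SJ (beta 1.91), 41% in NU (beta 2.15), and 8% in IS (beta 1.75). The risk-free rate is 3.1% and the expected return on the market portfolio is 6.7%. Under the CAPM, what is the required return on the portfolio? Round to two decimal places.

β_P = Σ w_i β_i = 0.13×2.24 + 0.38×1.91 + 0.41×2.15 + 0.08×1.75 = 2.0385
MRP = 6.7% − 3.1% = 3.60%
E(R_P) = R_f + β_P × MRP = 3.1% + 2.0385 × 3.6% = 10.44%

10.44%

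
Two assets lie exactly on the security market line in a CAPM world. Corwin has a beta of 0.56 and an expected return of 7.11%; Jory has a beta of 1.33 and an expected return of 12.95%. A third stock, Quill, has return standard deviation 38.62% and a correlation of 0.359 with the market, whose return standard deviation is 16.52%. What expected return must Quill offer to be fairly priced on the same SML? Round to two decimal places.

9.23%

MRP = (12.95% − 7.11%) / (1.33 − 0.56) = 7.5844%
R_f = 7.11% − 0.56 × 7.5844% = 2.8627%
β_Quill = ρ·σ_i/σ_m = 0.359 × 38.62 / 16.52 = 0.8393
E(R_Quill) = R_f + β × MRP = 2.8627% + 0.8393 × 7.5844% = 9.23%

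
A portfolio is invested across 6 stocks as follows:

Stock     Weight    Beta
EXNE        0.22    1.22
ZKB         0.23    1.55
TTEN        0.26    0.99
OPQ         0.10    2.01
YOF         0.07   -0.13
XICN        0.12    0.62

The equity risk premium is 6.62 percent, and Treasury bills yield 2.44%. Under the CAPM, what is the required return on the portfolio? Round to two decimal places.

β_P = Σ w_i β_i = 0.22×1.22 + 0.23×1.55 + 0.26×0.99 + 0.10×2.01 + 0.07×-0.13 + 0.12×0.62 = 1.1486
E(R_P) = R_f + β_P × MRP = 2.44% + 1.1486 × 6.62% = 10.04%

10.04%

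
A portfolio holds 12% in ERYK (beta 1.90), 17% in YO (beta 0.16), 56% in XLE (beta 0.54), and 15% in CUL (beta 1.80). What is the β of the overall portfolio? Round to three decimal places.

0.828

β_P = Σ w_i β_i = 0.12×1.90 + 0.17×0.16 + 0.56×0.54 + 0.15×1.80 = 0.8276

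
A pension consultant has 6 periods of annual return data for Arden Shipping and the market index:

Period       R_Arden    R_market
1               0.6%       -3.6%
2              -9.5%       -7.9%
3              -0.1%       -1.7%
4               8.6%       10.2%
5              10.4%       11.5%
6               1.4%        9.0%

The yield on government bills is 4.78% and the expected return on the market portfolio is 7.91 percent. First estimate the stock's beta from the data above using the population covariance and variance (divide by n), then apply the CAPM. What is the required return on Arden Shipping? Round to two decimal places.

7.14%

Mean R_i = (0.6 − 9.5 − 0.1 + 8.6 + 10.4 + 1.4) / 6 = 1.9000%
Mean R_m = (-3.6 − 7.9 − 1.7 + 10.2 + 11.5 + 9.0) / 6 = 2.9167%
Σ(R_i − R̄_i)(R_m − R̄_m) = 259.7300  ⇒  Cov = 259.7300 / 6 = 43.2883
Σ(R_m − R̄_m)² = 344.5083  ⇒  Var(R_m) = 344.5083 / 6 = 57.4181
β = Cov / Var(R_m) = 43.2883 / 57.4181 = 0.7539
MRP = 7.91% − 4.78% = 3.13%
E(R) = R_f + β × MRP = 4.78% + 0.7539 × 3.13% = 7.14%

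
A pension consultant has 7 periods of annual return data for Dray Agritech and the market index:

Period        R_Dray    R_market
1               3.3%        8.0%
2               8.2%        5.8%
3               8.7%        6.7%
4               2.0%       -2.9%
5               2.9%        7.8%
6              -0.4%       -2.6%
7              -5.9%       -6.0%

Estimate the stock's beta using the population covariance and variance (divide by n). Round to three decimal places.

0.655

Mean R_i = (3.3 + 8.2 + 8.7 + 2.0 + 2.9 − 0.4 − 5.9) / 7 = 2.6857%
Mean R_m = (8.0 + 5.8 + 6.7 − 2.9 + 7.8 − 2.6 − 6.0) / 7 = 2.4000%
Σ(R_i − R̄_i)(R_m − R̄_m) = 140.3900  ⇒  Cov = 140.3900 / 7 = 20.0557
Σ(R_m − R̄_m)² = 214.2200  ⇒  Var(R_m) = 214.2200 / 7 = 30.6029
β = Cov / Var(R_m) = 20.0557 / 30.6029 = 0.6554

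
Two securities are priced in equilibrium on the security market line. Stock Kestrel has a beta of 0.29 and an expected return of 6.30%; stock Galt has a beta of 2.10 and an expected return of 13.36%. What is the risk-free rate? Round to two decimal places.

5.17%

Both satisfy E(R) = R_f + β·MRP, so the slope of the SML is
MRP = (13.36% − 6.30%) / (2.10 − 0.29) = 7.06% / 1.81 = 3.9006%
R_f = E(R_Kestrel) − β_Kestrel·MRP = 6.30% − 0.29 × 3.9006% = 5.1688%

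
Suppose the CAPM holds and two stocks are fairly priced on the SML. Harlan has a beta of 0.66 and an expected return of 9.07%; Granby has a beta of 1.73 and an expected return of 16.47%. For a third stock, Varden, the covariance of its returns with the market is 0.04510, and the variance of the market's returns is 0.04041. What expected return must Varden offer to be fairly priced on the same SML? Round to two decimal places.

MRP = (16.47% − 9.07%) / (1.73 − 0.66) = 6.9159%
R_f = 9.07% − 0.66 × 6.9159% = 4.5055%
β_Varden = Cov / Var(R_m) = 0.04510 / 0.04041 = 1.1161
E(R_Varden) = R_f + β × MRP = 4.5055% + 1.1161 × 6.9159% = 12.22%

12.22%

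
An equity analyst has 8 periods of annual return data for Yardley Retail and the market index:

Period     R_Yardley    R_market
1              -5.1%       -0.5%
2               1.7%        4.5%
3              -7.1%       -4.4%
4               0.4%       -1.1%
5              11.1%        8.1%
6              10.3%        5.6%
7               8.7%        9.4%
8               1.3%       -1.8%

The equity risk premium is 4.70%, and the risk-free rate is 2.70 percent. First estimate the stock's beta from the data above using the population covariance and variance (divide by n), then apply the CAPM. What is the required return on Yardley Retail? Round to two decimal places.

8.30%

Mean R_i = (-5.1 + 1.7 − 7.1 + 0.4 + 11.1 + 10.3 + 8.7 + 1.3) / 8 = 2.6625%
Mean R_m = (-0.5 + 4.5 − 4.4 − 1.1 + 8.1 + 5.6 + 9.4 − 1.8) / 8 = 2.4750%
Σ(R_i − R̄_i)(R_m − R̄_m) = 215.3125  ⇒  Cov = 215.3125 / 8 = 26.9141
Σ(R_m − R̄_m)² = 180.6350  ⇒  Var(R_m) = 180.6350 / 8 = 22.5794
β = Cov / Var(R_m) = 26.9141 / 22.5794 = 1.1920
E(R) = R_f + β × MRP = 2.70% + 1.1920 × 4.70% = 8.30%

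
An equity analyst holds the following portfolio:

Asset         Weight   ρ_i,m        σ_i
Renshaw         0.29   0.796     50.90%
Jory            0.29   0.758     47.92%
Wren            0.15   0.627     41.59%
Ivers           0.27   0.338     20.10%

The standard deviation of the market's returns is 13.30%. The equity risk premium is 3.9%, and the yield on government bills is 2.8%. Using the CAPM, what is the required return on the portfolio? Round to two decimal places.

11.02%

β_Renshaw = 0.796 × 50.90% / 13.30% = 3.0463
β_Jory = 0.758 × 47.92% / 13.30% = 2.7311
β_Wren = 0.627 × 41.59% / 13.30% = 1.9607
β_Ivers = 0.338 × 20.10% / 13.30% = 0.5108
β_P = Σ w_i β_i = 0.29×3.0463 + 0.29×2.7311 + 0.15×1.9607 + 0.27×0.5108 = 2.1075
E(R_P) = R_f + β_P × MRP = 2.8% + 2.1075 × 3.9% = 11.02%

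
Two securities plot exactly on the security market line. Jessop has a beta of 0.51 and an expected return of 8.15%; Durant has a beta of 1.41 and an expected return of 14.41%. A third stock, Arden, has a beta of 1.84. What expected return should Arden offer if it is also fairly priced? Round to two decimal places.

17.40%

MRP (SML slope) = (14.41% − 8.15%) / (1.41 − 0.51) = 6.26% / 0.90 = 6.9556%
R_f (intercept) = 8.15% − 0.51 × 6.9556% = 4.6026%
E(R_Arden) = R_f + β × MRP = 4.6026% + 1.84 × 6.9556% = 17.40%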